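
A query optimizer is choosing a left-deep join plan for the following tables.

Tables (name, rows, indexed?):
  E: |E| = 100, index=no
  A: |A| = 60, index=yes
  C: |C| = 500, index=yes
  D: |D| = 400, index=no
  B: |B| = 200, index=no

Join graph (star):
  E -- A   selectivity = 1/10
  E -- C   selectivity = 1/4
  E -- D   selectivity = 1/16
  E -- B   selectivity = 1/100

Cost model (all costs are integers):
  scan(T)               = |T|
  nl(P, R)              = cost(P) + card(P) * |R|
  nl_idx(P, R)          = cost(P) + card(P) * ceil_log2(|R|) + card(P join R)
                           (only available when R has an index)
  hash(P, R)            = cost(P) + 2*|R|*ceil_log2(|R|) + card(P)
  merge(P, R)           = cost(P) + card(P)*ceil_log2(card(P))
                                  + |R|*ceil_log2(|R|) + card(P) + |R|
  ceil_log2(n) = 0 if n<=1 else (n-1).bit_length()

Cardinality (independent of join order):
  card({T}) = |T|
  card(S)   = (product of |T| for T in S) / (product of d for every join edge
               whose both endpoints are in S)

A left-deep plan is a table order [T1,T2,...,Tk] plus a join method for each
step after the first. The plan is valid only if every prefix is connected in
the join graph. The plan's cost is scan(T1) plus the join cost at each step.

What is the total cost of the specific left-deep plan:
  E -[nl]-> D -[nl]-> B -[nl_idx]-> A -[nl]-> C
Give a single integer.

15600100

step 1: scan E: cost=100, card=100
step 2: join D via nl
    card(P join D) = 100*400/(16) = 2500
    cost = 100 + 100*400 = 40100
step 3: join B via nl
    card(P join B) = 2500*200/(100) = 5000
    cost = 40100 + 2500*200 = 540100
step 4: join A via nl_idx
    card(P join A) = 5000*60/(10) = 30000
    cost = 540100 + 5000*6 + 30000 = 600100
step 5: join C via nl
    card(P join C) = 30000*500/(4) = 3750000
    cost = 600100 + 30000*500 = 15600100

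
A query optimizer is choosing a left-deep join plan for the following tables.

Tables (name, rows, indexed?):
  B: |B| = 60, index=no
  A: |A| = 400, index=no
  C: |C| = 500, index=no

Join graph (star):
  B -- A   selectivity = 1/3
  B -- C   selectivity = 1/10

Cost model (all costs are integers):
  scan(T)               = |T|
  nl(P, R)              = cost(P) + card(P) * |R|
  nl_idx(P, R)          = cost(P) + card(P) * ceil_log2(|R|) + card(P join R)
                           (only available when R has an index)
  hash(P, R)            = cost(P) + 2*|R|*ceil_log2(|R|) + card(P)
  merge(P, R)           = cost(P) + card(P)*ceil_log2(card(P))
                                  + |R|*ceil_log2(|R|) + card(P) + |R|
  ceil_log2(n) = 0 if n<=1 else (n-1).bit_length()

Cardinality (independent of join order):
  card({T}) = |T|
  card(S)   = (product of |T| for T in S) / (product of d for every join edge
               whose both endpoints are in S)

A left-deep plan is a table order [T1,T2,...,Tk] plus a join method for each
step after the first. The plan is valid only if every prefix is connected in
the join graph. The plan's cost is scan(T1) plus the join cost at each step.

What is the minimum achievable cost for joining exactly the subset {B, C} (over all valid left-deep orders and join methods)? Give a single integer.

1720

Selinger DP over subsets of {B,C}:
  {B}: scan cost=60, card=60
  {C}: scan cost=500, card=500
  {BC}: card=3000; try (B,hash)→1720, (C,merge)→5480, (B,merge)→5920, (C,hash)→9120, (C,nl)→30060, (B,nl)→30500; best=1720 via (B,hash)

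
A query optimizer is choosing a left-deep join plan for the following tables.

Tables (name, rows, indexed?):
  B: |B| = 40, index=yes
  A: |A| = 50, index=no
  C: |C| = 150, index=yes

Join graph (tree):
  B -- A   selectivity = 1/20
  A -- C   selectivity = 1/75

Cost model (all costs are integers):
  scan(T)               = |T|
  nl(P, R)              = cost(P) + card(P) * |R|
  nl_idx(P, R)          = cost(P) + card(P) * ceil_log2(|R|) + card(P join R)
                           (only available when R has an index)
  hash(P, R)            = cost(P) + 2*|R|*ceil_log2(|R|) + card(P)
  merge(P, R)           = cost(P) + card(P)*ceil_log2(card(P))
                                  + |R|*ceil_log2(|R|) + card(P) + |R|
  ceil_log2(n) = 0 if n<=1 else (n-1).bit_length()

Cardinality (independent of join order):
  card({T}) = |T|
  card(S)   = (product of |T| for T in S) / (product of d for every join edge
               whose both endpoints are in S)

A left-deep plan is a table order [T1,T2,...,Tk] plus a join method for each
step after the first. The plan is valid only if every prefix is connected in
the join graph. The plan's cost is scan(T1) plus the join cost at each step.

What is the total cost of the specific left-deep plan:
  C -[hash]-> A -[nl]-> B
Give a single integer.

step 1: scan C: cost=150, card=150
step 2: join A via hash
    card(P join A) = 150*50/(75) = 100
    cost = 150 + 2*50*6 + 150 = 900
step 3: join B via nl
    card(P join B) = 100*40/(20) = 200
    cost = 900 + 100*40 = 4900

4900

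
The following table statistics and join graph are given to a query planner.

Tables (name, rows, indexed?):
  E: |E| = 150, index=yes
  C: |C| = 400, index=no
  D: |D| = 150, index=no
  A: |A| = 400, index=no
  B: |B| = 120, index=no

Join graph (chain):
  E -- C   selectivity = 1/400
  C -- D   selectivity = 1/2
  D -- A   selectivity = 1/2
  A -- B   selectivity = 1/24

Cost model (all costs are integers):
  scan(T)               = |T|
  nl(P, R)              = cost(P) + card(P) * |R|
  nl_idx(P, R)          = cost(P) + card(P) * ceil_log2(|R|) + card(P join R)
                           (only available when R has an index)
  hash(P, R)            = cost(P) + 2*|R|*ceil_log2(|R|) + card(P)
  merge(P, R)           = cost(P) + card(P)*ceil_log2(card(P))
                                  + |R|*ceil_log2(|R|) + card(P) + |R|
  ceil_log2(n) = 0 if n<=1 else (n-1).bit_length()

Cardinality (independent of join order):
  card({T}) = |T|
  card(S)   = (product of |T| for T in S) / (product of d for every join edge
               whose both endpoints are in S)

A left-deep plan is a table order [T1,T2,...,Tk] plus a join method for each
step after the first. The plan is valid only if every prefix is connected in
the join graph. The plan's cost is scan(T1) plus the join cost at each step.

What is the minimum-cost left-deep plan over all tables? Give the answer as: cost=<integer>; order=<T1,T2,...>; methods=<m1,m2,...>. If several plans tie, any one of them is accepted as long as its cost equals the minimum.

cost=2275880; order=C,E,D,A,B; methods=hash,hash,hash,hash

Selinger DP (subsets sized 1..n):
  {E}: scan cost=150, card=150
  {C}: scan cost=400, card=400
  {D}: scan cost=150, card=150
  {A}: scan cost=400, card=400
  {B}: scan cost=120, card=120
  {CE}: card=150; try (E,hash)→3200, (E,nl_idx)→3750, (C,merge)→5500, (E,merge)→5750, (C,hash)→7500, (C,nl)→60150 …(+1); best=3200 via (E,hash)
  {CD}: card=30000; try (D,hash)→3200, (C,merge)→5500, (D,merge)→5750, (C,hash)→7500, (C,nl)→60150, (D,nl)→60400; best=3200 via (D,hash)
  {AD}: card=30000; try (D,hash)→3200, (A,merge)→5500, (D,merge)→5750, (A,hash)→7500, (A,nl)→60150, (D,nl)→60400; best=3200 via (D,hash)
  {AB}: card=2000; try (B,hash)→2480, (A,merge)→5080, (B,merge)→5360, (A,hash)→7440, (A,nl)→48120, (B,nl)→48400; best=2480 via (B,hash)
  {CDE}: card=11250; try (D,hash)→5750, (D,merge)→5900, (D,nl)→25700, (E,hash)→35600, (E,nl_idx)→254450, (E,merge)→484550 …(+1); best=5750 via (D,hash)
  {ACD}: card=6000000; try (C,hash)→40400, (A,hash)→40400, (C,merge)→487200, (A,merge)→487200, (C,nl)→12003200, (A,nl)→12003200; best=40400 via (C,hash)
  {ABD}: card=150000; try (D,hash)→6880, (D,merge)→27830, (B,hash)→34880, (D,nl)→302480, (B,merge)→484160, (B,nl)→3603200; best=6880 via (D,hash)
  {ACDE}: card=2250000; try (A,hash)→24200, (A,merge)→178500, (A,nl)→4505750, (E,hash)→6042800, (E,nl_idx)→50290400, (E,merge)→144041750 …(+1); best=24200 via (A,hash)
  {ABCD}: card=30000000; try (C,hash)→164080, (C,merge)→2860880, (B,hash)→6042080, (C,nl)→60006880, (B,merge)→144041360, (B,nl)→720040400; best=164080 via (C,hash)
  {ABCDE}: card=11250000; try (B,hash)→2275880, (E,hash)→30166480, (B,merge)→51775160, (E,nl_idx)→251414080, (B,nl)→270024200, (E,merge)→780165430 …(+1); best=2275880 via (B,hash)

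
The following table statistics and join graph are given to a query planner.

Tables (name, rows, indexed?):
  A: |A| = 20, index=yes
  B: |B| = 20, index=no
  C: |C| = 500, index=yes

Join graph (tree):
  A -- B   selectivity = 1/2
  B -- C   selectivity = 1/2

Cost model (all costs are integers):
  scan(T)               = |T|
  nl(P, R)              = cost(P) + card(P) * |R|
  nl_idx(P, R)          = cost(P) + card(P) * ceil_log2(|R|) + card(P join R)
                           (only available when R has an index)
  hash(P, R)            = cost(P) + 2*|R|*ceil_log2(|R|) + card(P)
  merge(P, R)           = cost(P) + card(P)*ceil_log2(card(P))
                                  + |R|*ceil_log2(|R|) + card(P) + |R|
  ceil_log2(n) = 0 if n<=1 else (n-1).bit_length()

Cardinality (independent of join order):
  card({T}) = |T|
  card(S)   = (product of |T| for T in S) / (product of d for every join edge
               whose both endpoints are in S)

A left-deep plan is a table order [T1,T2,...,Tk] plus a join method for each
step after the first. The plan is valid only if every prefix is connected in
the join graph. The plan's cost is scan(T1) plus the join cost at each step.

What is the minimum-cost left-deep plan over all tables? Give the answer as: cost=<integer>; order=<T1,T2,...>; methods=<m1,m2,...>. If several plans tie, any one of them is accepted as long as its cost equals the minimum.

cost=6400; order=C,B,A; methods=hash,hash

Selinger DP (subsets sized 1..n):
  {A}: scan cost=20, card=20
  {B}: scan cost=20, card=20
  {C}: scan cost=500, card=500
  {AB}: card=200; try (B,hash)→240, (A,hash)→240, (B,merge)→260, (A,merge)→260, (A,nl_idx)→320, (B,nl)→420 …(+1); best=240 via (B,hash)
  {BC}: card=5000; try (B,hash)→1200, (C,merge)→5140, (C,nl_idx)→5200, (B,merge)→5620, (C,hash)→9040, (C,nl)→10020 …(+1); best=1200 via (B,hash)
  {ABC}: card=50000; try (A,hash)→6400, (C,merge)→7040, (C,hash)→9440, (C,nl_idx)→52040, (A,merge)→71320, (A,nl_idx)→76200 …(+2); best=6400 via (A,hash)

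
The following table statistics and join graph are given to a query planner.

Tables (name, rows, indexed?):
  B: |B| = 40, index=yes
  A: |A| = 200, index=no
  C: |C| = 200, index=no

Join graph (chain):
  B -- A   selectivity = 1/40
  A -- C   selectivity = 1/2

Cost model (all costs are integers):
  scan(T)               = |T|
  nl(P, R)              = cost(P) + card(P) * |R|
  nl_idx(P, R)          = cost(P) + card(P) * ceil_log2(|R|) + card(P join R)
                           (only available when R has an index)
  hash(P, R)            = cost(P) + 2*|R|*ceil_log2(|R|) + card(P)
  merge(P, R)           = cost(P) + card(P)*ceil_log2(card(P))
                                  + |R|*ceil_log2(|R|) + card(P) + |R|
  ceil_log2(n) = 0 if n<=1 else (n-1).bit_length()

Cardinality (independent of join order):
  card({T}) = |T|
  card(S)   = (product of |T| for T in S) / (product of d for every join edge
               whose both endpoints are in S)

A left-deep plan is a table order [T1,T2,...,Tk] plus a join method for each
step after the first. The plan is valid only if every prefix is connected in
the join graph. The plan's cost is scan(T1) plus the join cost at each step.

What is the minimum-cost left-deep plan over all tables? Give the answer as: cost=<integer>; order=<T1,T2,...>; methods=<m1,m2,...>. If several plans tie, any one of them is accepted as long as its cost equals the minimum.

Selinger DP (subsets sized 1..n):
  {B}: scan cost=40, card=40
  {A}: scan cost=200, card=200
  {C}: scan cost=200, card=200
  {AB}: card=200; try (B,hash)→880, (B,nl_idx)→1600, (A,merge)→2120, (B,merge)→2280, (A,hash)→3280, (A,nl)→8040 …(+1); best=880 via (B,hash)
  {AC}: card=20000; try (C,hash)→3600, (A,hash)→3600, (C,merge)→3800, (A,merge)→3800, (C,nl)→40200, (A,nl)→40200; best=3600 via (C,hash)
  {ABC}: card=20000; try (C,hash)→4280, (C,merge)→4480, (B,hash)→24080, (C,nl)→40880, (B,nl_idx)→143600, (B,merge)→323880 …(+1); best=4280 via (C,hash)

cost=4280; order=A,B,C; methods=hash,hash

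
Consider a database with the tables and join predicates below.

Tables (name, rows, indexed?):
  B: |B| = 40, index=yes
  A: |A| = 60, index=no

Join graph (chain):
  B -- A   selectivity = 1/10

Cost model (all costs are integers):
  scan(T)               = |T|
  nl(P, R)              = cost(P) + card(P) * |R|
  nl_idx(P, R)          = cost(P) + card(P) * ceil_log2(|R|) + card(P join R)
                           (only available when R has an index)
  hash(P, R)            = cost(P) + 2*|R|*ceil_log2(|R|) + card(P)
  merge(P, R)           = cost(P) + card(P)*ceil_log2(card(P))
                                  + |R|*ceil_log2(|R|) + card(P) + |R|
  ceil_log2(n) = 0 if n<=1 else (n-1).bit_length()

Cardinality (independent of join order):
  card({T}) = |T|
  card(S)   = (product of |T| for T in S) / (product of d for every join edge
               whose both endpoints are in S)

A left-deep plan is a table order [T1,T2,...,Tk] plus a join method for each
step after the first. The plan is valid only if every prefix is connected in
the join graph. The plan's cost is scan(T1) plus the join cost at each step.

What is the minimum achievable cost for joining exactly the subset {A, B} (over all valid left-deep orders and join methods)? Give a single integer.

600

Selinger DP over subsets of {A,B}:
  {B}: scan cost=40, card=40
  {A}: scan cost=60, card=60
  {AB}: card=240; try (B,hash)→600, (B,nl_idx)→660, (A,merge)→740, (B,merge)→760, (A,hash)→800, (A,nl)→2440 …(+1); best=600 via (B,hash)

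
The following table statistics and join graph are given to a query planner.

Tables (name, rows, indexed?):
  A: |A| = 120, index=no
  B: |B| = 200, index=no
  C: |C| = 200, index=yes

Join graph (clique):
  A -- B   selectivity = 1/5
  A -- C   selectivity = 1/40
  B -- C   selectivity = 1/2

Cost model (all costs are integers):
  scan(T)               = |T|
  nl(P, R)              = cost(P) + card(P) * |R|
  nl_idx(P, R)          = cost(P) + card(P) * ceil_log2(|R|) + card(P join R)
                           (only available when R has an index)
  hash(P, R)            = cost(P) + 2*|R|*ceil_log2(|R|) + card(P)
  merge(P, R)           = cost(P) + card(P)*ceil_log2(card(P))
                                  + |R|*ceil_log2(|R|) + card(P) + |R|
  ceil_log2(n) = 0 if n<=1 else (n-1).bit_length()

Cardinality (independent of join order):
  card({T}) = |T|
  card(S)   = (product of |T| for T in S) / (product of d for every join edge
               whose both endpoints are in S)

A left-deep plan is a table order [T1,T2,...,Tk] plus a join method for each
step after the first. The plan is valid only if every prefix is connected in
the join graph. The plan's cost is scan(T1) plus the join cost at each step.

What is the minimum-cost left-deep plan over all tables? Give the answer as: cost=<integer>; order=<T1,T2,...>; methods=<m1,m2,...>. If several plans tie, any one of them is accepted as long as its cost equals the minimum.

cost=5480; order=A,C,B; methods=nl_idx,hash

Selinger DP (subsets sized 1..n):
  {A}: scan cost=120, card=120
  {B}: scan cost=200, card=200
  {C}: scan cost=200, card=200
  {AB}: card=4800; try (A,hash)→2080, (B,merge)→2880, (A,merge)→2960, (B,hash)→3440, (B,nl)→24120, (A,nl)→24200; best=2080 via (A,hash)
  {AC}: card=600; try (C,nl_idx)→1680, (A,hash)→2080, (C,merge)→2880, (A,merge)→2960, (C,hash)→3440, (C,nl)→24120 …(+1); best=1680 via (C,nl_idx)
  {BC}: card=20000; try (C,hash)→3600, (B,hash)→3600, (C,merge)→3800, (B,merge)→3800, (C,nl_idx)→21800, (C,nl)→40200 …(+1); best=3600 via (C,hash)
  {ABC}: card=12000; try (B,hash)→5480, (C,hash)→10080, (B,merge)→10080, (A,hash)→25280, (C,nl_idx)→52480, (C,merge)→71080 …(+4); best=5480 via (B,hash)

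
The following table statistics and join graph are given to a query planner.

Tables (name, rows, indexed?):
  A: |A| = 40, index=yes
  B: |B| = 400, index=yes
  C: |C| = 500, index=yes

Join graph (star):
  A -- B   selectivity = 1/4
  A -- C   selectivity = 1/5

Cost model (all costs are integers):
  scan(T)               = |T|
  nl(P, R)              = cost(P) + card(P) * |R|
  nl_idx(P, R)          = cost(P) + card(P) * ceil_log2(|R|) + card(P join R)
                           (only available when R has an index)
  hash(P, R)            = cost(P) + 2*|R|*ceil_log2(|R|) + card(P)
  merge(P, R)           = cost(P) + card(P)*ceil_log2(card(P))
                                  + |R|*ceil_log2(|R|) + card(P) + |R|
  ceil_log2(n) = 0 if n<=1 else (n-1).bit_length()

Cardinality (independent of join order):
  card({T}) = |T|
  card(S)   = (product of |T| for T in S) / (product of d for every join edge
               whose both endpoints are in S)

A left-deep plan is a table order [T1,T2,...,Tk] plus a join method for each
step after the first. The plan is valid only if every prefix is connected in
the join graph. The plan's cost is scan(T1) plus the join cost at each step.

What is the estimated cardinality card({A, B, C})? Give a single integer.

400000

Tables in S: A(40), B(400), C(500)
Edges inside S: A-B(d=4), A-C(d=5)
numerator = 40 * 400 * 500 = 8000000
denominator = 4 * 5 = 20
card(S) = 8000000 / 20 = 400000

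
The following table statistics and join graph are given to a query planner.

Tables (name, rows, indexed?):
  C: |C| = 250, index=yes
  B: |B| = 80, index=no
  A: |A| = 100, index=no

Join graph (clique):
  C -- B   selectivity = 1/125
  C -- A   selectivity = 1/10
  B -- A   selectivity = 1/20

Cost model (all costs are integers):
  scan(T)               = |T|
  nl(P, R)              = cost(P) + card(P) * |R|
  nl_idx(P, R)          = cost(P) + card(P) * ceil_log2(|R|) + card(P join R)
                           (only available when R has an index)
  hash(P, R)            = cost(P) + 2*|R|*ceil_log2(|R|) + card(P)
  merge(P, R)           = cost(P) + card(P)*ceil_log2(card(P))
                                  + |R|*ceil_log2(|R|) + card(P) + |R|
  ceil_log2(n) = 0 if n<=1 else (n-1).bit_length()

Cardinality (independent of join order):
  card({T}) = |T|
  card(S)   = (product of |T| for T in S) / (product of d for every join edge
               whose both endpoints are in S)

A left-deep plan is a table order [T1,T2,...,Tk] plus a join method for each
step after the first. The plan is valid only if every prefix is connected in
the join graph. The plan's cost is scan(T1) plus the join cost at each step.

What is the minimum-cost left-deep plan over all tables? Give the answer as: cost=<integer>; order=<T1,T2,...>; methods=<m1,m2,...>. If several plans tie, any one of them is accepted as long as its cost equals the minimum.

cost=2440; order=B,C,A; methods=nl_idx,hash

Selinger DP (subsets sized 1..n):
  {C}: scan cost=250, card=250
  {B}: scan cost=80, card=80
  {A}: scan cost=100, card=100
  {BC}: card=160; try (C,nl_idx)→880, (B,hash)→1620, (C,merge)→2970, (B,merge)→3140, (C,hash)→4160, (C,nl)→20080 …(+1); best=880 via (C,nl_idx)
  {AC}: card=2500; try (A,hash)→1900, (C,merge)→3150, (A,merge)→3300, (C,nl_idx)→3400, (C,hash)→4200, (C,nl)→25100 …(+1); best=1900 via (A,hash)
  {AB}: card=400; try (B,hash)→1320, (A,merge)→1520, (B,merge)→1540, (A,hash)→1560, (A,nl)→8080, (B,nl)→8100; best=1320 via (B,hash)
  {ABC}: card=80; try (A,hash)→2440, (A,merge)→3120, (C,nl_idx)→4600, (B,hash)→5520, (C,hash)→5720, (C,merge)→7570 …(+4); best=2440 via (A,hash)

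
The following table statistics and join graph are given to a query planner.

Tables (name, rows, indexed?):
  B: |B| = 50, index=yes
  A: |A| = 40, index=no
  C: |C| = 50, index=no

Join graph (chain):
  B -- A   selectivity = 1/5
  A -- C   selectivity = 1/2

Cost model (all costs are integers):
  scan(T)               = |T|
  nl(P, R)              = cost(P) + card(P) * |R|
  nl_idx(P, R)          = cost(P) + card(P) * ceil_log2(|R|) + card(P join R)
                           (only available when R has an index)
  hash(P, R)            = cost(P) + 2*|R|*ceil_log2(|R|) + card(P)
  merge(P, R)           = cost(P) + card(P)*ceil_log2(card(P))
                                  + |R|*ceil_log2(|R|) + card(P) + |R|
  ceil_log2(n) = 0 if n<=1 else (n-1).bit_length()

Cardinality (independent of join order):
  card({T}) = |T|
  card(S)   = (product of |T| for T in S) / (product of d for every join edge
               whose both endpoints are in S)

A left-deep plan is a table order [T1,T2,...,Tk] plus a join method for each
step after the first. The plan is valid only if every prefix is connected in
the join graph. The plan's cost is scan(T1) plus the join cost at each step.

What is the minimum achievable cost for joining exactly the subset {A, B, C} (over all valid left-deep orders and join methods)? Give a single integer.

1580

Selinger DP over subsets of {A,B,C}:
  {B}: scan cost=50, card=50
  {A}: scan cost=40, card=40
  {C}: scan cost=50, card=50
  {AB}: card=400; try (A,hash)→580, (B,merge)→670, (B,hash)→680, (B,nl_idx)→680, (A,merge)→680, (B,nl)→2040 …(+1); best=580 via (A,hash)
  {AC}: card=1000; try (A,hash)→580, (C,merge)→670, (C,hash)→680, (A,merge)→680, (C,nl)→2040, (A,nl)→2050; best=580 via (A,hash)
  {ABC}: card=10000; try (C,hash)→1580, (B,hash)→2180, (C,merge)→4930, (B,merge)→11930, (B,nl_idx)→16580, (C,nl)→20580 …(+1); best=1580 via (C,hash)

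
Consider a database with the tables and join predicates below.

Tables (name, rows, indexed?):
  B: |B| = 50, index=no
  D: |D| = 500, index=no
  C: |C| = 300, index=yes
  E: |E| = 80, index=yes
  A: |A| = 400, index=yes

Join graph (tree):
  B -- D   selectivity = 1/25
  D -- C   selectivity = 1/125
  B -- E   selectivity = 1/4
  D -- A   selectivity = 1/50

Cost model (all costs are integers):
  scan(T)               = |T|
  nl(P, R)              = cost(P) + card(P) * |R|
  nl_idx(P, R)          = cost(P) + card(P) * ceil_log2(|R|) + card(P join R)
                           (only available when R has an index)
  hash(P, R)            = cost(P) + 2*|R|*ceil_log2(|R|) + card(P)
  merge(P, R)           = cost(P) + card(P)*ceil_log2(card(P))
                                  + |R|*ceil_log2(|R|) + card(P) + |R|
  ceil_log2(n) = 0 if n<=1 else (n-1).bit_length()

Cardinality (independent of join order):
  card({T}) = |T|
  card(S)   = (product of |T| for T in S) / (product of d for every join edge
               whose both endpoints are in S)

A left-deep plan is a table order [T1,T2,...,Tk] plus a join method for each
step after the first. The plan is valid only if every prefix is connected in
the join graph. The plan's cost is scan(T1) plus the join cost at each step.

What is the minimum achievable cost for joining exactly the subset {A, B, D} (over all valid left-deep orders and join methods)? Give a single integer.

Selinger DP over subsets of {A,B,D}:
  {B}: scan cost=50, card=50
  {D}: scan cost=500, card=500
  {A}: scan cost=400, card=400
  {BD}: card=1000; try (B,hash)→1600, (D,merge)→5400, (B,merge)→5850, (D,hash)→9100, (D,nl)→25050, (B,nl)→25500; best=1600 via (B,hash)
  {AD}: card=4000; try (A,hash)→8200, (A,nl_idx)→9000, (D,merge)→9400, (A,merge)→9500, (D,hash)→9800, (D,nl)→200400 …(+1); best=8200 via (A,hash)
  {ABD}: card=8000; try (A,hash)→9800, (B,hash)→12800, (A,merge)→16600, (A,nl_idx)→18600, (B,merge)→60550, (B,nl)→208200 …(+1); best=9800 via (A,hash)

9800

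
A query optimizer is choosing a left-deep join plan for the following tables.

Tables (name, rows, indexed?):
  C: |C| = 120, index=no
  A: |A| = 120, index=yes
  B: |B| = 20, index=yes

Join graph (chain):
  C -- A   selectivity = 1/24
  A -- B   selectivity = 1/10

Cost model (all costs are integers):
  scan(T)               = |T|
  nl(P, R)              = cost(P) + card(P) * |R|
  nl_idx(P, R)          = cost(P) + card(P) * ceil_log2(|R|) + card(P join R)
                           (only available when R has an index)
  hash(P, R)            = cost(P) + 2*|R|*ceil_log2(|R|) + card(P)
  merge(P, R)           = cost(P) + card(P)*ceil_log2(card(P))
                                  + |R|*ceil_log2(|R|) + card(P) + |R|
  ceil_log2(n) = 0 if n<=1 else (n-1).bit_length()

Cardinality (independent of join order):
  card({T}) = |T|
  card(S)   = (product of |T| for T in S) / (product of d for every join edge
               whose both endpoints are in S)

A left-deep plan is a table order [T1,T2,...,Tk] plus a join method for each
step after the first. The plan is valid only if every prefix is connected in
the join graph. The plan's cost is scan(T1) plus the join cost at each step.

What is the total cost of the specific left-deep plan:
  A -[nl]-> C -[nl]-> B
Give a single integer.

26520

step 1: scan A: cost=120, card=120
step 2: join C via nl
    card(P join C) = 120*120/(24) = 600
    cost = 120 + 120*120 = 14520
step 3: join B via nl
    card(P join B) = 600*20/(10) = 1200
    cost = 14520 + 600*20 = 26520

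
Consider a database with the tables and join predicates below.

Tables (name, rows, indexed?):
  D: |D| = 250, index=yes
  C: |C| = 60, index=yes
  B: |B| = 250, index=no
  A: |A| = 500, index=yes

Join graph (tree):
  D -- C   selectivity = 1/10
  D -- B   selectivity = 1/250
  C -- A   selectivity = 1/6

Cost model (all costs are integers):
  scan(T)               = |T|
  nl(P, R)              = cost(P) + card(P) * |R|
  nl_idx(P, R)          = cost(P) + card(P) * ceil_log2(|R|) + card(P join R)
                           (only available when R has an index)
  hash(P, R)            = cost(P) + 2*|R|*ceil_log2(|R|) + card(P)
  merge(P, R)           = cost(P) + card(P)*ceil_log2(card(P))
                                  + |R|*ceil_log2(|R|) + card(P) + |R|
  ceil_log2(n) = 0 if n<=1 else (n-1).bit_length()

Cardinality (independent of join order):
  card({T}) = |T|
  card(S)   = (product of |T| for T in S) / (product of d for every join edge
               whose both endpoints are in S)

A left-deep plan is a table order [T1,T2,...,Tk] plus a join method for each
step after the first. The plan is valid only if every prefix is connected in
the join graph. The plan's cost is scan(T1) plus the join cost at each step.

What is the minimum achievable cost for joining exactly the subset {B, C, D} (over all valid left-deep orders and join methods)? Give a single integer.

3470

Selinger DP over subsets of {B,C,D}:
  {D}: scan cost=250, card=250
  {C}: scan cost=60, card=60
  {B}: scan cost=250, card=250
  {CD}: card=1500; try (C,hash)→1220, (D,nl_idx)→2040, (D,merge)→2730, (C,merge)→2920, (C,nl_idx)→3250, (D,hash)→4120 …(+2); best=1220 via (C,hash)
  {BD}: card=250; try (D,nl_idx)→2500, (D,hash)→4500, (B,hash)→4500, (D,merge)→4750, (B,merge)→4750, (D,nl)→62750 …(+1); best=2500 via (D,nl_idx)
  {BCD}: card=1500; try (C,hash)→3470, (C,merge)→5170, (C,nl_idx)→5500, (B,hash)→6720, (C,nl)→17500, (B,merge)→21470 …(+1); best=3470 via (C,hash)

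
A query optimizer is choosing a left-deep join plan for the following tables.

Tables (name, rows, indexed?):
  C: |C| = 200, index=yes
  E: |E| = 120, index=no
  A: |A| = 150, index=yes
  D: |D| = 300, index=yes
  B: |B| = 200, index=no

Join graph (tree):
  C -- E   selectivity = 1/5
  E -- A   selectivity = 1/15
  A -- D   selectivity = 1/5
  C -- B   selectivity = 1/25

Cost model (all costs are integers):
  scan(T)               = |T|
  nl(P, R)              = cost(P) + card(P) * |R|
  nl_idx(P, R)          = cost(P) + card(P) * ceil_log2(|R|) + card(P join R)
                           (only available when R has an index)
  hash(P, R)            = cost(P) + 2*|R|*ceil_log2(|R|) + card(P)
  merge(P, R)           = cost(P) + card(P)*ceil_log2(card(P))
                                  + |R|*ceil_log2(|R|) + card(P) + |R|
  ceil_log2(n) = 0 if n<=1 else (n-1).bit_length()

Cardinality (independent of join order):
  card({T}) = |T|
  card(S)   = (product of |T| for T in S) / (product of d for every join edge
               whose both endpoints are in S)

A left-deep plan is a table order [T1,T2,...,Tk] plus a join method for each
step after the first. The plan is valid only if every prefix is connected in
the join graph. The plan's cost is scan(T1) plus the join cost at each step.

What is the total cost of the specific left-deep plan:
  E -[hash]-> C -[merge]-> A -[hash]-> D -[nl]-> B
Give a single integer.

step 1: scan E: cost=120, card=120
step 2: join C via hash
    card(P join C) = 120*200/(5) = 4800
    cost = 120 + 2*200*8 + 120 = 3440
step 3: join A via merge
    card(P join A) = 4800*150/(15) = 48000
    cost = 3440 + 4800*13 + 150*8 + 4800 + 150 = 71990
step 4: join D via hash
    card(P join D) = 48000*300/(5) = 2880000
    cost = 71990 + 2*300*9 + 48000 = 125390
step 5: join B via nl
    card(P join B) = 2880000*200/(25) = 23040000
    cost = 125390 + 2880000*200 = 576125390

576125390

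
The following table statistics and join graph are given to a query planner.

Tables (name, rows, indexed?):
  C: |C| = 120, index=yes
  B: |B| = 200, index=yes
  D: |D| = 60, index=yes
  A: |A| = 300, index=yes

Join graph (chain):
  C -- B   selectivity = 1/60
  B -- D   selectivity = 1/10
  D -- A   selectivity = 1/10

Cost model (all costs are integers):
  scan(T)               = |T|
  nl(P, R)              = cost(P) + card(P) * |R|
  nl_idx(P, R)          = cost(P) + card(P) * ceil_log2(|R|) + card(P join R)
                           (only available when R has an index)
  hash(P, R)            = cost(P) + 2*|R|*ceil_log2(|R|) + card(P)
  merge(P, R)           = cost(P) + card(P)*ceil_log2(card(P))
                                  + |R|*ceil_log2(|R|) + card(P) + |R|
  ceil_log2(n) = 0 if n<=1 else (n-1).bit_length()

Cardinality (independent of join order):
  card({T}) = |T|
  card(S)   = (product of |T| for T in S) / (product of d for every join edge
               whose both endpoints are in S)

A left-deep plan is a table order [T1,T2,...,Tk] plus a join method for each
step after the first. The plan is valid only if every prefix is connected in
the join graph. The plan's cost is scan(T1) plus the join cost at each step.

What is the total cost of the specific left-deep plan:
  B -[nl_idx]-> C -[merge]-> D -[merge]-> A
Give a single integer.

step 1: scan B: cost=200, card=200
step 2: join C via nl_idx
    card(P join C) = 200*120/(60) = 400
    cost = 200 + 200*7 + 400 = 2000
step 3: join D via merge
    card(P join D) = 400*60/(10) = 2400
    cost = 2000 + 400*9 + 60*6 + 400 + 60 = 6420
step 4: join A via merge
    card(P join A) = 2400*300/(10) = 72000
    cost = 6420 + 2400*12 + 300*9 + 2400 + 300 = 40620

40620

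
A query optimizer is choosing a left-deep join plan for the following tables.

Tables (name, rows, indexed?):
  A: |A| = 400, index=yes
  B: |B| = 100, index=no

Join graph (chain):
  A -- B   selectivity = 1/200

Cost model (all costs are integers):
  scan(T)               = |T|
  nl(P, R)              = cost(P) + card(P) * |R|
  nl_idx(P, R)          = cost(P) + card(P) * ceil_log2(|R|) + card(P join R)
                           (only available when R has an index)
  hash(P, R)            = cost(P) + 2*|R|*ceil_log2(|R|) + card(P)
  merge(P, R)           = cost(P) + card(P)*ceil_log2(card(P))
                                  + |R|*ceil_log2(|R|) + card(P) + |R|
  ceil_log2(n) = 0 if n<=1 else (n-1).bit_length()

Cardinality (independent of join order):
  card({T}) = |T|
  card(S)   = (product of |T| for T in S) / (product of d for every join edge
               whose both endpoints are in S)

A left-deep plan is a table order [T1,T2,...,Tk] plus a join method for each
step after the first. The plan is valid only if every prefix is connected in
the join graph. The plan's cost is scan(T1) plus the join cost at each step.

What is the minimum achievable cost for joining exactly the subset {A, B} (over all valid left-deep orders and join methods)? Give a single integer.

1200

Selinger DP over subsets of {A,B}:
  {A}: scan cost=400, card=400
  {B}: scan cost=100, card=100
  {AB}: card=200; try (A,nl_idx)→1200, (B,hash)→2200, (A,merge)→4900, (B,merge)→5200, (A,hash)→7400, (A,nl)→40100 …(+1); best=1200 via (A,nl_idx)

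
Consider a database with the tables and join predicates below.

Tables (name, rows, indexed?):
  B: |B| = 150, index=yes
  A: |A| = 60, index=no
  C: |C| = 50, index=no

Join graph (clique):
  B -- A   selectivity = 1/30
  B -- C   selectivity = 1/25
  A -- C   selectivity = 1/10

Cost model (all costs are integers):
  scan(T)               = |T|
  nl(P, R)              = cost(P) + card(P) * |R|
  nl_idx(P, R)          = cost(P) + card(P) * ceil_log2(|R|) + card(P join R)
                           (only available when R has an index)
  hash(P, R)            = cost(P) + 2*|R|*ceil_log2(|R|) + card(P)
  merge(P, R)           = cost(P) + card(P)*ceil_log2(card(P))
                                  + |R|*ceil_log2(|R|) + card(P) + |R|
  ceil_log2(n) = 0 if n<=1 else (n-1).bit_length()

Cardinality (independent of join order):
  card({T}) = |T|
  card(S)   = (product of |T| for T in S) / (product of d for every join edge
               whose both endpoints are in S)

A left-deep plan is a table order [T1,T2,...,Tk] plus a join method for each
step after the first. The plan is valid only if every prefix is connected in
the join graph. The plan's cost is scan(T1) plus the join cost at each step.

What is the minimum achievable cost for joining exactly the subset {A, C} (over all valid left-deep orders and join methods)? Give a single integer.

720

Selinger DP over subsets of {A,C}:
  {A}: scan cost=60, card=60
  {C}: scan cost=50, card=50
  {AC}: card=300; try (C,hash)→720, (A,hash)→820, (A,merge)→820, (C,merge)→830, (A,nl)→3050, (C,nl)→3060; best=720 via (C,hash)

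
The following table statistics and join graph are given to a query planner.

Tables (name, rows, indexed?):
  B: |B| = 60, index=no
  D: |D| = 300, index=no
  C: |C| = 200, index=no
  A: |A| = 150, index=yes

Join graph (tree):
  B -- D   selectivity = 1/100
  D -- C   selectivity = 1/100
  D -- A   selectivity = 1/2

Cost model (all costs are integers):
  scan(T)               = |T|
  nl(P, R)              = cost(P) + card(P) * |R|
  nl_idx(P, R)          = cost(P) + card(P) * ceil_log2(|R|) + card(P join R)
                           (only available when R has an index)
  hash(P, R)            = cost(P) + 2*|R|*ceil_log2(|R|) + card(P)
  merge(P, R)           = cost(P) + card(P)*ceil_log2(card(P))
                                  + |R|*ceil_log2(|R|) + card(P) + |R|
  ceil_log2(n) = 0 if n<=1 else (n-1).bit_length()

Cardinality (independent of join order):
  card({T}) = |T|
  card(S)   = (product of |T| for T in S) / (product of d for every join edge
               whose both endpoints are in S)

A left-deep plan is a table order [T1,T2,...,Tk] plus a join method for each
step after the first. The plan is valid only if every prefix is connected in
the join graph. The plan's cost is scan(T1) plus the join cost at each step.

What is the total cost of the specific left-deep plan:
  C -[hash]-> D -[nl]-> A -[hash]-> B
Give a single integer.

step 1: scan C: cost=200, card=200
step 2: join D via hash
    card(P join D) = 200*300/(100) = 600
    cost = 200 + 2*300*9 + 200 = 5800
step 3: join A via nl
    card(P join A) = 600*150/(2) = 45000
    cost = 5800 + 600*150 = 95800
step 4: join B via hash
    card(P join B) = 45000*60/(100) = 27000
    cost = 95800 + 2*60*6 + 45000 = 141520

141520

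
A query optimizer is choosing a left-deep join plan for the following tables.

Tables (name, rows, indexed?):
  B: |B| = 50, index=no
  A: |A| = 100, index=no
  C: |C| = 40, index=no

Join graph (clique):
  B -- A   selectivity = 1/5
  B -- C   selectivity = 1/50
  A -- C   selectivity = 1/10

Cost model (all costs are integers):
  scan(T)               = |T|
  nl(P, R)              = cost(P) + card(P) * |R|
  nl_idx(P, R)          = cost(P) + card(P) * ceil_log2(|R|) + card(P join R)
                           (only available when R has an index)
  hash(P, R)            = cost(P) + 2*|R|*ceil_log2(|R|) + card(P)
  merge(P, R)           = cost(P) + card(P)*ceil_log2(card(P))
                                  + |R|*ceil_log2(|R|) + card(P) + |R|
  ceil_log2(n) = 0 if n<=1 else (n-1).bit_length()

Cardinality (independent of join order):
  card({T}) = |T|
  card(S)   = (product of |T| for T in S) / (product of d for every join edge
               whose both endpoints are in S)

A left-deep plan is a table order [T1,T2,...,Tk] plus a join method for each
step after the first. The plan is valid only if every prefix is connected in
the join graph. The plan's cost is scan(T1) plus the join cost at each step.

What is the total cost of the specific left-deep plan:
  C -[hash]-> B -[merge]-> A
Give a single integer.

step 1: scan C: cost=40, card=40
step 2: join B via hash
    card(P join B) = 40*50/(50) = 40
    cost = 40 + 2*50*6 + 40 = 680
step 3: join A via merge
    card(P join A) = 40*100/(5*10) = 80
    cost = 680 + 40*6 + 100*7 + 40 + 100 = 1760

1760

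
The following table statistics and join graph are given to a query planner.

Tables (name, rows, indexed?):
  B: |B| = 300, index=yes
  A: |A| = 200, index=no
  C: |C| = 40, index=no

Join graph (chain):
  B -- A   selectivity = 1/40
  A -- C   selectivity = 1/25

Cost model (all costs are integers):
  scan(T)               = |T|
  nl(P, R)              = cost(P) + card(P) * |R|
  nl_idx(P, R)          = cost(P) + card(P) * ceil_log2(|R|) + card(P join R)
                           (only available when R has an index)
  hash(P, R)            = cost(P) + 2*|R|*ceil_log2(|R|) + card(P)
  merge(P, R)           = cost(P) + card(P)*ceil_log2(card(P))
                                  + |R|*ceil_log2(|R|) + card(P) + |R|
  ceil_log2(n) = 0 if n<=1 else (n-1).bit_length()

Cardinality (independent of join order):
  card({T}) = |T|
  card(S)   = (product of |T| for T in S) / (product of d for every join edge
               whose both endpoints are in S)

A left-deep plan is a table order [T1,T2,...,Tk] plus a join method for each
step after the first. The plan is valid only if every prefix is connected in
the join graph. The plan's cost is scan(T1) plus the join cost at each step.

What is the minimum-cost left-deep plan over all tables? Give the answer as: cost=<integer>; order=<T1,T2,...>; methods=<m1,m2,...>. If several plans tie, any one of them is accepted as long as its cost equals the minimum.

Selinger DP (subsets sized 1..n):
  {B}: scan cost=300, card=300
  {A}: scan cost=200, card=200
  {C}: scan cost=40, card=40
  {AB}: card=1500; try (B,nl_idx)→3500, (A,hash)→3800, (B,merge)→5000, (A,merge)→5100, (B,hash)→5800, (B,nl)→60200 …(+1); best=3500 via (B,nl_idx)
  {AC}: card=320; try (C,hash)→880, (A,merge)→2120, (C,merge)→2280, (A,hash)→3280, (A,nl)→8040, (C,nl)→8200; best=880 via (C,hash)
  {ABC}: card=2400; try (C,hash)→5480, (B,nl_idx)→6160, (B,hash)→6600, (B,merge)→7080, (C,merge)→21780, (C,nl)→63500 …(+1); best=5480 via (C,hash)

cost=5480; order=A,B,C; methods=nl_idx,hash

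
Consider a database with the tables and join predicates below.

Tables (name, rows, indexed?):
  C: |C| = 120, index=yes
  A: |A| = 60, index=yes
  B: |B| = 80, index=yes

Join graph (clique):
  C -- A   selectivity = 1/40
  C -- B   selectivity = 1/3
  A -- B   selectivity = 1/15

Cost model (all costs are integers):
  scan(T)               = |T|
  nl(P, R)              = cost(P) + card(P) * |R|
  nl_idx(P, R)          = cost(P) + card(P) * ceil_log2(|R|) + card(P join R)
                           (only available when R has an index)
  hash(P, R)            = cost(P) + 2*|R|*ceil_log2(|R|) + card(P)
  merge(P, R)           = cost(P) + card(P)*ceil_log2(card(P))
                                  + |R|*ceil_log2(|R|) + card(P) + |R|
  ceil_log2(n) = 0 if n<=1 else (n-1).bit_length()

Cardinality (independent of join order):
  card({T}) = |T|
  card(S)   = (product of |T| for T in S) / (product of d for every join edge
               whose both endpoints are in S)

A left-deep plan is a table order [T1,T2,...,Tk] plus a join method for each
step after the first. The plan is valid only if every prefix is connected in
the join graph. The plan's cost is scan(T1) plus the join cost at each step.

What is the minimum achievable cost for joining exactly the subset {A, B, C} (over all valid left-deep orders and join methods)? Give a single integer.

Selinger DP over subsets of {A,B,C}:
  {C}: scan cost=120, card=120
  {A}: scan cost=60, card=60
  {B}: scan cost=80, card=80
  {AC}: card=180; try (C,nl_idx)→660, (A,hash)→960, (A,nl_idx)→1020, (C,merge)→1440, (A,merge)→1500, (C,hash)→1800 …(+2); best=660 via (C,nl_idx)
  {BC}: card=3200; try (B,hash)→1360, (C,merge)→1680, (B,merge)→1720, (C,hash)→1840, (C,nl_idx)→3840, (B,nl_idx)→4160 …(+2); best=1360 via (B,hash)
  {AB}: card=320; try (B,nl_idx)→800, (A,hash)→880, (A,nl_idx)→880, (B,merge)→1120, (A,merge)→1140, (B,hash)→1240 …(+2); best=800 via (B,nl_idx)
  {ABC}: card=320; try (B,hash)→1960, (B,nl_idx)→2240, (C,hash)→2800, (B,merge)→2920, (C,nl_idx)→3360, (C,merge)→4960 …(+6); best=1960 via (B,hash)

1960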